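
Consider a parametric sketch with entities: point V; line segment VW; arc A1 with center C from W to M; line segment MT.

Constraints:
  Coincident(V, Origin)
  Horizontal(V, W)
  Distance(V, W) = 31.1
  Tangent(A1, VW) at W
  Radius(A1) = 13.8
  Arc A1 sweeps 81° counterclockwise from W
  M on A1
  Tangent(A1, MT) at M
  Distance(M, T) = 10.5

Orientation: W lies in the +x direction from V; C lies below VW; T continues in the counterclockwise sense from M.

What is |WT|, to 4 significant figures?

26.79

V is at the origin; V and W share the same y with |VW| = 31.1 and W on the +x side, so W = (31.10, 0.000). Tangency of A1 to VW means the radius CW is perpendicular to VW, so C = W + (0, -13.8) = (31.10, -13.80). On A1, W sits at bearing 90° from C; an 81° counterclockwise sweep puts M at bearing 171°, so M = C + 13.8·(cos 171°, sin 171°) = (17.47, -11.64). Tangency of A1 to MT means the radius CM is perpendicular to MT, so MT runs along (−sin 171°, cos 171°); with |MT| = 10.5, T = (15.83, -22.01). Then |WT| = |T − W| = 26.79.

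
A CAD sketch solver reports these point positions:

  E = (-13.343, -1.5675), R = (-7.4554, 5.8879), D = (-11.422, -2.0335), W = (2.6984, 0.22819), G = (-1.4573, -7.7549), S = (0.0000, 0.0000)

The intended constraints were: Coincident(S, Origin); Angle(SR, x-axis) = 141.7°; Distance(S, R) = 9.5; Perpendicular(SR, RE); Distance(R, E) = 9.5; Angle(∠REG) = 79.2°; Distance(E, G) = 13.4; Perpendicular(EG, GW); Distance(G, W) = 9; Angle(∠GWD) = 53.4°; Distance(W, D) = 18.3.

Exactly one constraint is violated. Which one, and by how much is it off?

Distance(W, D) = 18.3 — off by 4.00.

S = (0.00, 0.00) ✓; SR at 141.7° ✓; |SR| = 9.500 ✓; ∠(SR, RE) = 90.00° ✓; |RE| = 9.500 ✓; ∠REG = 79.20° ✓; |EG| = 13.40 ✓; ∠(EG, GW) = 90.00° ✓; |GW| = 9.000 ✓; ∠GWD = 53.40° ✓; |WD| = 14.30 ✗.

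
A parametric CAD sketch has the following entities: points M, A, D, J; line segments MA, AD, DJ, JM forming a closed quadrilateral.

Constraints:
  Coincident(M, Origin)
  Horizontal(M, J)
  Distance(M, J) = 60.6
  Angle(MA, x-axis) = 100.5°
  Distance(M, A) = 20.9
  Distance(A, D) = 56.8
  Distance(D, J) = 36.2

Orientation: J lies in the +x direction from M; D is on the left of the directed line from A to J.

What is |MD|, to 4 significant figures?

61.94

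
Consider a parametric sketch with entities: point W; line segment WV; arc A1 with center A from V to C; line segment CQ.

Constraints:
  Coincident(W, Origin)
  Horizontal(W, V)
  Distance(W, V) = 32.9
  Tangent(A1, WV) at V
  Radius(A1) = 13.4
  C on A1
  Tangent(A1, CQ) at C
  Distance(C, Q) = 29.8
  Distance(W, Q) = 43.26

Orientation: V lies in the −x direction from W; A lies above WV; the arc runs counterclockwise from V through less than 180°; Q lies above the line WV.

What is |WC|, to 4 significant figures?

22.66

W is at the origin; W and V share the same y with |WV| = 32.9 and V on the −x side, so V = (-32.90, 0.000). Since A1 is tangent to WV there, AV ⟂ WV, so A = V + (0, 13.4) = (-32.90, 13.40). Since AC ⟂ CQ (tangency), |AQ| = √(13.4² + 29.8²) = 32.67 regardless of where C sits on A1. So Q lies on both circle(W, 43.26) and circle(A, 32.67); the above-WV intersection is Q = (-14.85, 40.63). C is the foot of the tangent from Q: C = (-19.68, 11.23).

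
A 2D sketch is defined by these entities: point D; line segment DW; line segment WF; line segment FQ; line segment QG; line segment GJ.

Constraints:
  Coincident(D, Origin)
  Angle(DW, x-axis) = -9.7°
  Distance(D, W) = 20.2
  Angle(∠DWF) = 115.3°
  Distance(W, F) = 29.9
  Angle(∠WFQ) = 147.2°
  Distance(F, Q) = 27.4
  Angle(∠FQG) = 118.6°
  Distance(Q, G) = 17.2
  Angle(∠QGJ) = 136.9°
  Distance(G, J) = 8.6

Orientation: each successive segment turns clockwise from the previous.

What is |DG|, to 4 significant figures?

61.85

D is at the origin; DW runs at -9.7° with length 20.2, so W = (19.91, -3.403). ∠DWF = 115.3° gives WF at -74.40° from the x-axis; with |WF| = 29.9, F = (27.95, -32.20). ∠WFQ = 147.2° gives FQ at -107.2° from the x-axis; with |FQ| = 27.4, Q = (19.85, -58.38). ∠FQG = 118.6° gives QG at -168.6° from the x-axis; with |QG| = 17.2, G = (2.989, -61.78). Then |DG| = |G − D| = 61.85.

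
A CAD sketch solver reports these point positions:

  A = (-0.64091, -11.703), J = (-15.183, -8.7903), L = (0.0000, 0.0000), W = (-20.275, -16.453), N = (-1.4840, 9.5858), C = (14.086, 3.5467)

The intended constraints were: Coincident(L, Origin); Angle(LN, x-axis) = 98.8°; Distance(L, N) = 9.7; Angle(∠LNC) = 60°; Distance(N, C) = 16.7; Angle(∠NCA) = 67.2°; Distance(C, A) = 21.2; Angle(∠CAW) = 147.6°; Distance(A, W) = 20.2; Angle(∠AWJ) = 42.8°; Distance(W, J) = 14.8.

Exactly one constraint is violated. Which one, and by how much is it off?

Distance(W, J) = 14.8 — off by 5.60.

L = (0.00, 0.00) ✓; LN at 98.80° ✓; |LN| = 9.700 ✓; ∠LNC = 60.00° ✓; |NC| = 16.70 ✓; ∠NCA = 67.20° ✓; |CA| = 21.20 ✓; ∠CAW = 147.6° ✓; |AW| = 20.20 ✓; ∠AWJ = 42.80° ✓; |WJ| = 9.200 ✗.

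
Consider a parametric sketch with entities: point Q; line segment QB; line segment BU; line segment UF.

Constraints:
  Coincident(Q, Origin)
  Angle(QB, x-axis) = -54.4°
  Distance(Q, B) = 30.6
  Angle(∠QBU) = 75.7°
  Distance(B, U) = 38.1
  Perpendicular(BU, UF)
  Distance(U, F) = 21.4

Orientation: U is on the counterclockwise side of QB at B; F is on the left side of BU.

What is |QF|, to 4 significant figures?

31.64

Q is at the origin; QB runs at -54.4° with length 30.6, so B = 30.6·(cos -54.4°, sin -54.4°) = (17.81, -24.88). ∠QBU = 75.7°, so BU runs at -54.4° + (180° − 75.7°) = 49.90° from the x-axis; with |BU| = 38.1, U = B + 38.1·(cos 49.90°, sin 49.90°) = (42.35, 4.263). The perpendicularity gives UF at right angles to BU; with |UF| = 21.4 on the left of BU, F = U + 21.4·(-0.7649, 0.6441) = (25.98, 18.05). Then |QF| = |F − Q| = 31.64.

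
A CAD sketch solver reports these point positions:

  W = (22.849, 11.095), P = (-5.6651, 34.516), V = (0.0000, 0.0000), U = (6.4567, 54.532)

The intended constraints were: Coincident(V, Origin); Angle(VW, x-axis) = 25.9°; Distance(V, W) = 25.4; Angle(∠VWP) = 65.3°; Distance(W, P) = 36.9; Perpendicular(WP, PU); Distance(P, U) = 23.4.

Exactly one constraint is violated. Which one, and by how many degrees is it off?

Perpendicular(WP, PU) — off by 8.20°.

V = (0.00, 0.00) ✓; VW at 25.90° ✓; |VW| = 25.40 ✓; ∠VWP = 65.30° ✓; |WP| = 36.90 ✓; ∠(WP, PU) = 81.80° ✗; |PU| = 23.40 ✓.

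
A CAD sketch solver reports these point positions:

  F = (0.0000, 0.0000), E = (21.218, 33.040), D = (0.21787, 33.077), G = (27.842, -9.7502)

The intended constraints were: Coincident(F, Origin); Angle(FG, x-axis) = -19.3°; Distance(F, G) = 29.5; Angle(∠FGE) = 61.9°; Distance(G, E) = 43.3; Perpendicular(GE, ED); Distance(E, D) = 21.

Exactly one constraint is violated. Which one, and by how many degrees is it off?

Perpendicular(GE, ED) — off by 8.90°.

F = (0.00, 0.00) ✓; FG at -19.30° ✓; |FG| = 29.50 ✓; ∠FGE = 61.90° ✓; |GE| = 43.30 ✓; ∠(GE, ED) = 81.10° ✗; |ED| = 21.00 ✓.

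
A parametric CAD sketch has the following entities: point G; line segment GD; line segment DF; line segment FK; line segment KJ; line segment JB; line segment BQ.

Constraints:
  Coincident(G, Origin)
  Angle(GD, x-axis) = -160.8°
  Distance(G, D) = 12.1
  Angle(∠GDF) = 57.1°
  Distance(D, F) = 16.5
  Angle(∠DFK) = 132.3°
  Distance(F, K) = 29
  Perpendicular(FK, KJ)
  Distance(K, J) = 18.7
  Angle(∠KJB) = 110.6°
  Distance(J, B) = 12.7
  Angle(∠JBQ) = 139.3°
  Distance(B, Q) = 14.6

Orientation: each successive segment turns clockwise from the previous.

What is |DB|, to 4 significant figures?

30.27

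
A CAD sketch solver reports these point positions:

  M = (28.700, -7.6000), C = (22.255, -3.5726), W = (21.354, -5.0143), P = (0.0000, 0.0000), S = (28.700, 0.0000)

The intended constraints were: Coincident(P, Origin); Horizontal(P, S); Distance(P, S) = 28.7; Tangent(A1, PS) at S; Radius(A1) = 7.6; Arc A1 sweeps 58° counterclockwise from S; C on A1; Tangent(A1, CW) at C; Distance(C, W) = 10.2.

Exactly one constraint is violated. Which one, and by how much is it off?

Distance(C, W) = 10.2 — off by 8.50.

P = (0.00, 0.00) ✓; P.y = 0.00, S.y = 0.00 ✓; |PS| = 28.70 ✓; ∠(MS, SP) = 90.00° ✓; |MS| = 7.600 ✓; bearing(M→C) − bearing(M→S) = 58.00° ✓; |MC| = 7.600 ✓; ∠(MC, CW) = 90.00° ✓; |CW| = 1.700 ✗.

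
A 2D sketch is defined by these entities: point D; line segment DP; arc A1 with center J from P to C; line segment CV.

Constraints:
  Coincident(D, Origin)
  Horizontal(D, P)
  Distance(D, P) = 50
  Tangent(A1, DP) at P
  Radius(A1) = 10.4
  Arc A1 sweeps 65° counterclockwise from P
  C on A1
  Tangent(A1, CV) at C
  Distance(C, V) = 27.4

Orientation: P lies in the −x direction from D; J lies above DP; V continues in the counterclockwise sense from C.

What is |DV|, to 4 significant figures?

42.33

D is at the origin; DP is horizontal with |DP| = 50.0 and P on the −x side, so P = (-50.00, 0.000). Since A1 is tangent to DP there, JP ⟂ DP, so J = P + (0, 10.4) = (-50.00, 10.40). On A1, P sits at bearing -90° from J; a 65° counterclockwise sweep puts C at bearing -25°, so C = J + 10.4·(cos -25°, sin -25°) = (-40.57, 6.005). A1 meets CV tangentially, so JC is at right angles to CV, so CV runs along (−sin -25°, cos -25°); with |CV| = 27.4, V = (-28.99, 30.84). Then |DV| = |V − D| = 42.33.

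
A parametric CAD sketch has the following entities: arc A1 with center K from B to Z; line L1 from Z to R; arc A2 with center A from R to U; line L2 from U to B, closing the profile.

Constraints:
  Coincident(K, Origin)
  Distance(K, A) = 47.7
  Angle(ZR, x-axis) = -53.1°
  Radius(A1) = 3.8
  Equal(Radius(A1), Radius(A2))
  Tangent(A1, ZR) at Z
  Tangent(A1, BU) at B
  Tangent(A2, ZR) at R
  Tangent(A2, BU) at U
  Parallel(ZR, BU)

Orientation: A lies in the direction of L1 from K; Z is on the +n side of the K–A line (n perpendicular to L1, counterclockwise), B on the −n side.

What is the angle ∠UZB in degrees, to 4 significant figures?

80.95°

The slot axis is L1's direction at -53.1°, so u = (cos -53.1°, sin -53.1°) = (0.6004, -0.7997) and n = (−sin -53.1°, cos -53.1°) = (0.7997, 0.6004). K is at the origin and A lies 47.7 along u from K, so A = 47.7·u = (28.64, -38.14). Tangency of A1 to both parallel lines with radius 3.8 puts Z and B at K ± 3.8·n: Z = (3.039, 2.282), B = (-3.039, -2.282). Equal radii place R and U the same way about A: R = A + 3.8·n = (31.68, -35.86), U = A − 3.8·n = (25.60, -40.43). Then cos ∠UZB = ZU·ZB / (|ZU||ZB|), giving 80.95°.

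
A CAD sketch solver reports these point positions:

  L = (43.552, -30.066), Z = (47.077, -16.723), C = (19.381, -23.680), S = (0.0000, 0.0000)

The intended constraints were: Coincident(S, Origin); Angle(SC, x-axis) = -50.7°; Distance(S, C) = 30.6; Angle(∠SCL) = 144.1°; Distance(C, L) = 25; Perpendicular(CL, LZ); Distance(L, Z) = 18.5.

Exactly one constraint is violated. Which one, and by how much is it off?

Distance(L, Z) = 18.5 — off by 4.70.

S = (0.00, 0.00) ✓; SC at -50.70° ✓; |SC| = 30.60 ✓; ∠SCL = 144.1° ✓; |CL| = 25.00 ✓; ∠(CL, LZ) = 90.00° ✓; |LZ| = 13.80 ✗.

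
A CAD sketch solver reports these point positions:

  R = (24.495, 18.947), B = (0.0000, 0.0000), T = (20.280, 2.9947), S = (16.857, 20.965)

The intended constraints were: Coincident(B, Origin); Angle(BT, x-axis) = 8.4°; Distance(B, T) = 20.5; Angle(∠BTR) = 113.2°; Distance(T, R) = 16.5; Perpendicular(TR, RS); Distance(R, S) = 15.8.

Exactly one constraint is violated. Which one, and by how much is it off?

Distance(R, S) = 15.8 — off by 7.90.

B = (0.00, 0.00) ✓; BT at 8.400° ✓; |BT| = 20.50 ✓; ∠BTR = 113.2° ✓; |TR| = 16.50 ✓; ∠(TR, RS) = 90.00° ✓; |RS| = 7.900 ✗.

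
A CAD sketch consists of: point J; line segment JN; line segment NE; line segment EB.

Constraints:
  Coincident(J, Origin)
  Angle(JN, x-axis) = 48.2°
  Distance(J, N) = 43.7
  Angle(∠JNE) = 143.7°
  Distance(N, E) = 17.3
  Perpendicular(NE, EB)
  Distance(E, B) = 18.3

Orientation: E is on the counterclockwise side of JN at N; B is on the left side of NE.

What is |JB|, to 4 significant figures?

53.06

J is at the origin; JN runs at 48.2° with length 43.7, so N = 43.7·(cos 48.2°, sin 48.2°) = (29.13, 32.58). ∠JNE = 143.7°, so NE runs at 48.2° + (180° − 143.7°) = 84.50° from the x-axis; with |NE| = 17.3, E = N + 17.3·(cos 84.50°, sin 84.50°) = (30.79, 49.80). The perpendicularity gives EB at right angles to NE; with |EB| = 18.3 on the left of NE, B = E + 18.3·(-0.9954, 0.09585) = (12.57, 51.55). Then |JB| = |B − J| = 53.06.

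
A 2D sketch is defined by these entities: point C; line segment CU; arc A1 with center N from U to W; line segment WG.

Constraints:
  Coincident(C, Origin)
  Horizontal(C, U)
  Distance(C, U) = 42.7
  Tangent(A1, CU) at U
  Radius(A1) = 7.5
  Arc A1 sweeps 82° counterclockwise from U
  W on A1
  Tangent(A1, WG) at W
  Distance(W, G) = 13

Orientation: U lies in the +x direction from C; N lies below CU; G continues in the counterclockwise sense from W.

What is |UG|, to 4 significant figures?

21.42

C is at the origin; CU is horizontal with |CU| = 42.7 and U on the +x side, so U = (42.70, 0.000). The tangent condition forces NU to be normal to CU, so N = U + (0, -7.5) = (42.70, -7.500). On A1, U sits at bearing 90° from N; an 82° counterclockwise sweep puts W at bearing 172°, so W = N + 7.5·(cos 172°, sin 172°) = (35.27, -6.456). Since A1 is tangent to WG there, NW ⟂ WG, so WG runs along (−sin 172°, cos 172°); with |WG| = 13.0, G = (33.46, -19.33). Then |UG| = |G − U| = 21.42.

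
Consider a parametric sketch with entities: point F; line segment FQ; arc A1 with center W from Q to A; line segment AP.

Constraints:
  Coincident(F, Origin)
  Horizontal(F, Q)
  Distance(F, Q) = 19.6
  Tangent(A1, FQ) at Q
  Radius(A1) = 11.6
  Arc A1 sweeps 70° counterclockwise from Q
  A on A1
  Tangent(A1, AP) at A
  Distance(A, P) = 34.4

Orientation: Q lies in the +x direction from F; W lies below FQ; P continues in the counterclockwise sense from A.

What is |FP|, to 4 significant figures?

40.08

F is at the origin; FQ is horizontal with |FQ| = 19.6 and Q on the +x side, so Q = (19.60, 0.000). The tangent condition forces WQ to be normal to FQ, so W = Q + (0, -11.6) = (19.60, -11.60). On A1, Q sits at bearing 90° from W; a 70° counterclockwise sweep puts A at bearing 160°, so A = W + 11.6·(cos 160°, sin 160°) = (8.700, -7.633). Since A1 is tangent to AP there, WA ⟂ AP, so AP runs along (−sin 160°, cos 160°); with |AP| = 34.4, P = (-3.066, -39.96). Then |FP| = |P − F| = 40.08.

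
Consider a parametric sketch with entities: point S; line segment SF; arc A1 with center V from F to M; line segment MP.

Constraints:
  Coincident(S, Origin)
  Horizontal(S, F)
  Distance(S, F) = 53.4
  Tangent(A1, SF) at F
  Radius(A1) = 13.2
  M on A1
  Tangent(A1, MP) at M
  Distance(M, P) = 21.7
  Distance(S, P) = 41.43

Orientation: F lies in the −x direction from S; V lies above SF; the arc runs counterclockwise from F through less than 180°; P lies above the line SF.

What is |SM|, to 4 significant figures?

42.25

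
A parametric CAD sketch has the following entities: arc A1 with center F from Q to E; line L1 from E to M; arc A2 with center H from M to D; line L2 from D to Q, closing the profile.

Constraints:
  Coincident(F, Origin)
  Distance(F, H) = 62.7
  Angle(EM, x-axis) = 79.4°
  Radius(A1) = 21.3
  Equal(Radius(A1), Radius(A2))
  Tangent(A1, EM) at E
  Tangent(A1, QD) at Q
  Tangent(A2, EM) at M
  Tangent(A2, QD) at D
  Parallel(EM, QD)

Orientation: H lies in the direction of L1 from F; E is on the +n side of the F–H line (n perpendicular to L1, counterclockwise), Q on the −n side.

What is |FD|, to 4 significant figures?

66.22

The slot axis is L1's direction at 79.4°, so u = (cos 79.4°, sin 79.4°) = (0.1840, 0.9829) and n = (−sin 79.4°, cos 79.4°) = (-0.9829, 0.1840). F is at the origin and H lies 62.7 along u from F, so H = 62.7·u = (11.53, 61.63). Tangency of A1 to both parallel lines with radius 21.3 puts E and Q at F ± 21.3·n: E = (-20.94, 3.918), Q = (20.94, -3.918). Equal radii place M and D the same way about H: M = H + 21.3·n = (-9.403, 65.55), D = H − 21.3·n = (32.47, 57.71). Then |FD| = |D − F| = 66.22.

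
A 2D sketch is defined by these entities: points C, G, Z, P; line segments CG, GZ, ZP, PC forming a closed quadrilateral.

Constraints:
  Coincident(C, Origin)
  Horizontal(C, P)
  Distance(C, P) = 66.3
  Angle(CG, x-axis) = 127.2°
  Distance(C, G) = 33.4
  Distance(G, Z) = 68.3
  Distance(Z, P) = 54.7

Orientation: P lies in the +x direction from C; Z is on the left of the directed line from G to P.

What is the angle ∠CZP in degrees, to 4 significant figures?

65.44°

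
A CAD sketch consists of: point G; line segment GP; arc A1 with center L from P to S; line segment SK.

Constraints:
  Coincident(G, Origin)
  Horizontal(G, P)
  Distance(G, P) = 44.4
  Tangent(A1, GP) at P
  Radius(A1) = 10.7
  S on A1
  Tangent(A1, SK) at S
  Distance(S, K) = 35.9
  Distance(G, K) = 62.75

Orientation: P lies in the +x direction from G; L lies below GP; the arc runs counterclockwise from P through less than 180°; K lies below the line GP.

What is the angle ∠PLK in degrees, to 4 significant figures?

174.0°

Checks: |LS| = 10.70 ✓; ∠(LS, SK) = 90.00° ✓; |SK| = 35.90 ✓; |GK| = 62.75 ✓.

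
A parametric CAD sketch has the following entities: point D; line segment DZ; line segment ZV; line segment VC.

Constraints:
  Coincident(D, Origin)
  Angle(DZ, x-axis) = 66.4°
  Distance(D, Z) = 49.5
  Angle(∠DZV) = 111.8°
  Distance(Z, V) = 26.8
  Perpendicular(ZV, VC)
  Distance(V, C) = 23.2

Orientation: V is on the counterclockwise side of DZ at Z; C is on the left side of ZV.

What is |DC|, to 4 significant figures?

50.59

∠DZV = 111.8°, so ZV runs at 66.4° + (180° − 111.8°) = 134.6° from the x-axis; with |ZV| = 26.8, V = Z + 26.8·(cos 134.6°, sin 134.6°) = (0.9996, 64.44). The perpendicularity gives VC at right angles to ZV; with |VC| = 23.2 on the left of ZV, C = V + 23.2·(-0.7120, -0.7022) = (-15.52, 48.15). Then |DC| = |C − D| = 50.59.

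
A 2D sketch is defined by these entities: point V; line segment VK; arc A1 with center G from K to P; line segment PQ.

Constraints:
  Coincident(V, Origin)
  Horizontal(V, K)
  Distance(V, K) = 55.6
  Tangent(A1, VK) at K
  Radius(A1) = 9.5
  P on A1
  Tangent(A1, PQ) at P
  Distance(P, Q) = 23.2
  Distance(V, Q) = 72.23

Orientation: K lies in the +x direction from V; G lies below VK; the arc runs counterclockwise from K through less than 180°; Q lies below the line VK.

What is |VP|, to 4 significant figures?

51.12

Checks: |GP| = 9.500 ✓; ∠(GP, PQ) = 90.00° ✓; |PQ| = 23.20 ✓; |VQ| = 72.23 ✓.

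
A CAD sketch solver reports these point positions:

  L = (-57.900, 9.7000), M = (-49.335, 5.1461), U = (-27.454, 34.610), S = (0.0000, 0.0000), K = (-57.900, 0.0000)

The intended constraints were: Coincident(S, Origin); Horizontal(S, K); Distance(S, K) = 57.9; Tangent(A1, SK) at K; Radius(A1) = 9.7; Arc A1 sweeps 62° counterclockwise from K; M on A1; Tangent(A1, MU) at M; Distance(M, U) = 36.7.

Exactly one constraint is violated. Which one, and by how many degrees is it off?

Tangent(A1, MU) at M — off by 8.60°.

S = (0.00, 0.00) ✓; S.y = 0.00, K.y = 0.00 ✓; |SK| = 57.90 ✓; ∠(LK, KS) = 90.00° ✓; |LK| = 9.700 ✓; bearing(L→M) − bearing(L→K) = 62.00° ✓; |LM| = 9.700 ✓; ∠(LM, MU) = 98.60° ✗; |MU| = 36.70 ✓.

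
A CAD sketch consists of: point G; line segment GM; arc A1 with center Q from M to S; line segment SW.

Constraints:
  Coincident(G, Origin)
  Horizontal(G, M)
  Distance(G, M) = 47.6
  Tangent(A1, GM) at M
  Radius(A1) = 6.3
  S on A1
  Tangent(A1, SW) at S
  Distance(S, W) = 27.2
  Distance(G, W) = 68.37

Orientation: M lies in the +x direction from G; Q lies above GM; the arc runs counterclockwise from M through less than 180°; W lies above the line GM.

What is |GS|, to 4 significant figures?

53.86

G is at the origin; G and M share the same y with |GM| = 47.6 and M on the +x side, so M = (47.60, 0.000). The tangent condition forces QM to be normal to GM, so Q = M + (0, 6.3) = (47.60, 6.300). Since QS ⟂ SW (tangency), |QW| = √(6.3² + 27.2²) = 27.92 regardless of where S sits on A1. So W lies on both circle(G, 68.37) and circle(Q, 27.92); the above-GM intersection is W = (61.06, 30.76). S is the foot of the tangent from W: S = (53.66, 4.587).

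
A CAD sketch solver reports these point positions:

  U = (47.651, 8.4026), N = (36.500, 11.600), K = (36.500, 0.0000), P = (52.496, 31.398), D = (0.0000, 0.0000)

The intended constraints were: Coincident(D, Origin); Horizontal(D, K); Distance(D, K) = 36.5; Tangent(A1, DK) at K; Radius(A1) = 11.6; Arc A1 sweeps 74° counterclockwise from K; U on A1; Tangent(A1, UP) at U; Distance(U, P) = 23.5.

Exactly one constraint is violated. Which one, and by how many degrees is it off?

Tangent(A1, UP) at U — off by 4.10°.

D = (0.00, 0.00) ✓; D.y = 0.00, K.y = 0.00 ✓; |DK| = 36.50 ✓; ∠(NK, KD) = 90.00° ✓; |NK| = 11.60 ✓; bearing(N→U) − bearing(N→K) = 74.00° ✓; |NU| = 11.60 ✓; ∠(NU, UP) = 85.90° ✗; |UP| = 23.50 ✓.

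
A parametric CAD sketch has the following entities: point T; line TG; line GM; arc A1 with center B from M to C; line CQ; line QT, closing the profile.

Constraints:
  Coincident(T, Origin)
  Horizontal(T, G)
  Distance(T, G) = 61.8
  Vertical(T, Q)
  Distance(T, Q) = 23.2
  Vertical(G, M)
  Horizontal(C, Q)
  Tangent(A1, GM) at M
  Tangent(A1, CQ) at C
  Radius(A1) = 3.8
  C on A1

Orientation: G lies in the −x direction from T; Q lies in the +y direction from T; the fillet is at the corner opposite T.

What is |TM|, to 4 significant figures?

64.77

T is at the origin; T and G share the same y with |TG| = 61.8 and G on the −x side, so G = (-61.80, 0.000). TQ is vertical with |TQ| = 23.2 and Q on the +y side, so Q = (0.000, 23.20). The virtual corner opposite T is at (-61.80, 23.20). Tangency of A1 to GM means the radius BM is perpendicular to GM and the tangent condition forces BC to be normal to CQ, with radius 3.8, so the center B sits 3.8 in from both sides at B = (-58.00, 19.40). That places the tangent points at M = (-61.80, 19.40) on GM and C = (-58.00, 23.20) on CQ. Then |TM| = |M − T| = 64.77.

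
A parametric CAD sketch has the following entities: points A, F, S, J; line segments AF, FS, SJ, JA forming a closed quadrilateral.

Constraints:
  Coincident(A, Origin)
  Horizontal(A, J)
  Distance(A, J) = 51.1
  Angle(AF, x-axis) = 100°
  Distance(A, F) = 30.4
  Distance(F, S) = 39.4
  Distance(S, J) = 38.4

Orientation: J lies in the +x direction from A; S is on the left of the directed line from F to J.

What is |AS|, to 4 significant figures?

48.22

A is at the origin; A and J share the same y with |AJ| = 51.1 and J in +x, so J = (51.1, 0). AF runs at 100.0° with |AF| = 30.4, so F = (-5.279, 29.94). S is determined by |FS| = 39.4 and |SJ| = 38.4 together: it lies at the intersection of circle(F, 39.4) and circle(J, 38.4). With |FJ| = 63.83, the foot of the radical line on FJ is 32.53 from F and the perpendicular offset is √(39.4² − 32.53²) = 22.23. Taking the left-of-FJ solution: S = (33.88, 34.32).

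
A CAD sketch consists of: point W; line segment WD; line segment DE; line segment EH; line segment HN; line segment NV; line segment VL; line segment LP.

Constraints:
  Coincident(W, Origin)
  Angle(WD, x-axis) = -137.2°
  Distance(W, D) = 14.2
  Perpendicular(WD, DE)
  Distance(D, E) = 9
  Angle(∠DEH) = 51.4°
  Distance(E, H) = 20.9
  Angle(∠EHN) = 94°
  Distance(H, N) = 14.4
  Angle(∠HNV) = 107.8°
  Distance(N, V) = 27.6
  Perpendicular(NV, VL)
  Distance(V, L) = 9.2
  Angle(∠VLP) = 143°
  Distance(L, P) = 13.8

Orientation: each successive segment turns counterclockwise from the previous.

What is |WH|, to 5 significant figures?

4.5681

WD is perpendicular to DE, so DE runs at -47.200°; with |DE| = 9.0, E = (-4.3040, -16.252). ∠DEH = 51.4° gives EH at 81.400° from the x-axis; with |EH| = 20.9, H = (-1.1787, 4.4134). Then |WH| = |H − W| = 4.5681.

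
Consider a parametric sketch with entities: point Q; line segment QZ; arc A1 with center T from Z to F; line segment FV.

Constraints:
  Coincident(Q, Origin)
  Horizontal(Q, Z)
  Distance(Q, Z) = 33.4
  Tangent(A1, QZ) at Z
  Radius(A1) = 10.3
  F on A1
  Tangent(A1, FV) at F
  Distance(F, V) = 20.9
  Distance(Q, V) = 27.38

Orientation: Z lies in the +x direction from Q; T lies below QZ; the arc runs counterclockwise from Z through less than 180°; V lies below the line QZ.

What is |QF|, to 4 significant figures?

24.99

Q is at the origin; QZ is horizontal with |QZ| = 33.4 and Z on the +x side, so Z = (33.40, 0.000). Tangency of A1 to QZ means the radius TZ is perpendicular to QZ, so T = Z + (0, -10.3) = (33.40, -10.30). Since TF ⟂ FV (tangency), |TV| = √(10.3² + 20.9²) = 23.30 regardless of where F sits on A1. So V lies on both circle(Q, 27.38) and circle(T, 23.30); the below-QZ intersection is V = (14.16, -23.44). F is the foot of the tangent from V: F = (24.43, -5.236).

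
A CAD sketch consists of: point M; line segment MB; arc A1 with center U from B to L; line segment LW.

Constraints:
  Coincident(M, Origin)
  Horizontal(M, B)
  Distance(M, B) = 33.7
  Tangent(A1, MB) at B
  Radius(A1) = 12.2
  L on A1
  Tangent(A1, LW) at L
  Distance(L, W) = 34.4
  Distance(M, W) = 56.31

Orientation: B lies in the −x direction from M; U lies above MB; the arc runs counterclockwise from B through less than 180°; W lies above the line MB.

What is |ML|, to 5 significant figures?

26.263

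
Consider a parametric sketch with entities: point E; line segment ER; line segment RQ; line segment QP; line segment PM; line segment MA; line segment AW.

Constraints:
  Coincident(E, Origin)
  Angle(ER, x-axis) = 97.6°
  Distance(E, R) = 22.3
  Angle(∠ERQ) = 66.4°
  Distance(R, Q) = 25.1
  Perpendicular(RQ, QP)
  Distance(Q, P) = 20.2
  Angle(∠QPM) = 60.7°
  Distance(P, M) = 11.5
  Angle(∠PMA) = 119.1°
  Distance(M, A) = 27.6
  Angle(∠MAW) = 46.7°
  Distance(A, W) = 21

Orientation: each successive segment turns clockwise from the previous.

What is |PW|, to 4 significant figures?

19.51

E is at the origin; ER runs at 97.6° with length 22.3, so R = (-2.949, 22.10). ∠ERQ = 66.4° gives RQ at -16.00° from the x-axis; with |RQ| = 25.1, Q = (21.18, 15.19). RQ ⟂ QP, so QP runs at -106.0°; with |QP| = 20.2, P = (15.61, -4.232). ∠QPM = 60.7° gives PM at 134.7° from the x-axis; with |PM| = 11.5, M = (7.521, 3.942). ∠PMA = 119.1° gives MA at 73.80° from the x-axis; with |MA| = 27.6, A = (15.22, 30.45). ∠MAW = 46.7° gives AW at -59.50° from the x-axis; with |AW| = 21.0, W = (25.88, 12.35). Then |PW| = |W − P| = 19.51.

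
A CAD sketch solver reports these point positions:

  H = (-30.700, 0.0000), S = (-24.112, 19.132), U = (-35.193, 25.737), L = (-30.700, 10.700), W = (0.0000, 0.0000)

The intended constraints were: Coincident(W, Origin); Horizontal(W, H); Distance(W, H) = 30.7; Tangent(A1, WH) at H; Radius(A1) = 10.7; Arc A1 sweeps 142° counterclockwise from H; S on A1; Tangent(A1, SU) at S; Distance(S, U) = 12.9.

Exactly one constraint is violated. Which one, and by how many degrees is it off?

Tangent(A1, SU) at S — off by 7.20°.

W = (0.00, 0.00) ✓; W.y = 0.00, H.y = 0.00 ✓; |WH| = 30.70 ✓; ∠(LH, HW) = 90.00° ✓; |LH| = 10.70 ✓; bearing(L→S) − bearing(L→H) = 142.0° ✓; |LS| = 10.70 ✓; ∠(LS, SU) = 82.80° ✗; |SU| = 12.90 ✓.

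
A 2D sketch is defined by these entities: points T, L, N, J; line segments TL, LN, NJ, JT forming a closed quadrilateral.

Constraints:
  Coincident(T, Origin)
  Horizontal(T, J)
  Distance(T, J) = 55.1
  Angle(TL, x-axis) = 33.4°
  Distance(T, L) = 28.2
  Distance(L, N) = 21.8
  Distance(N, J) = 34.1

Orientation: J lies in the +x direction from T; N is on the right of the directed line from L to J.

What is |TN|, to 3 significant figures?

22.4

Checks: |LN| = 21.80 ✓; |NJ| = 34.10 ✓.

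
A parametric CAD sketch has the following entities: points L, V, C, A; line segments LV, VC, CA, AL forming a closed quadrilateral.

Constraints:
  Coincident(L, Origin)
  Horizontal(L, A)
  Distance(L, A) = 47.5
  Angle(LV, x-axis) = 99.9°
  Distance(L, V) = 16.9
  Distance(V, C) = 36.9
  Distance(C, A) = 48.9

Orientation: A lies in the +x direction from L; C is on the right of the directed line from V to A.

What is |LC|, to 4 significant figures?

20.00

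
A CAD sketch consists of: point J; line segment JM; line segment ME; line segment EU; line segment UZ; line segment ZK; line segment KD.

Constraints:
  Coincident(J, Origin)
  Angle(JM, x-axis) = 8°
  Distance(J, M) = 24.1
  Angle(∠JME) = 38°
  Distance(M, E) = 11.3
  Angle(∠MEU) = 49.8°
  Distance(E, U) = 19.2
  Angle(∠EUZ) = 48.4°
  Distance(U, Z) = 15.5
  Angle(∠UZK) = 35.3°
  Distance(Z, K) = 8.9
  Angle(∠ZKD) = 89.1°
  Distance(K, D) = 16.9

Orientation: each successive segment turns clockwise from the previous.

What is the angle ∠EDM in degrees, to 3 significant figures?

21.4°

J is at the origin; JM runs at 8.0° with length 24.1, so M = (23.9, 3.35). ∠JME = 38.0° gives ME at -134° from the x-axis; with |ME| = 11.3, E = (16.0, -4.77). ∠MEU = 49.8° gives EU at 95.8° from the x-axis; with |EU| = 19.2, U = (14.1, 14.3). ∠EUZ = 48.4° gives UZ at -35.8° from the x-axis; with |UZ| = 15.5, Z = (26.6, 5.26). ∠UZK = 35.3° gives ZK at 180° from the x-axis; with |ZK| = 8.9, K = (17.7, 5.34). ∠ZKD = 89.1° gives KD at 88.6° from the x-axis; with |KD| = 16.9, D = (18.2, 22.2). Then cos ∠EDM = DE·DM / (|DE||DM|), giving 21.4°.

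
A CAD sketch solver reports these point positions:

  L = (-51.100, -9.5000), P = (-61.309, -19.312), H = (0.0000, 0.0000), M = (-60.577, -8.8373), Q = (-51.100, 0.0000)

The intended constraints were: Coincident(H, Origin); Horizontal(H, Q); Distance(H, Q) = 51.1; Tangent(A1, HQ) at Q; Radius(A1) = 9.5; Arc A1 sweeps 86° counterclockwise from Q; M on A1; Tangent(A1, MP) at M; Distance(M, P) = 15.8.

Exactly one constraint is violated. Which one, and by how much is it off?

Distance(M, P) = 15.8 — off by 5.30.

H = (0.00, 0.00) ✓; H.y = 0.00, Q.y = 0.00 ✓; |HQ| = 51.10 ✓; ∠(LQ, QH) = 90.00° ✓; |LQ| = 9.500 ✓; bearing(L→M) − bearing(L→Q) = 86.00° ✓; |LM| = 9.500 ✓; ∠(LM, MP) = 90.00° ✓; |MP| = 10.50 ✗.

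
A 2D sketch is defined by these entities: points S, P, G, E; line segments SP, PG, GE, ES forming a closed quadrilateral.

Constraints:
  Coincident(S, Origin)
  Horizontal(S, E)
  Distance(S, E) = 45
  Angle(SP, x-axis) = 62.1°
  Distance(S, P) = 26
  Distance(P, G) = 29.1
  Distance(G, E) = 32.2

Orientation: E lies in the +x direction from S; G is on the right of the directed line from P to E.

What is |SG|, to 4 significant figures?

14.71

S is at the origin; SE is horizontal with |SE| = 45.0 and E in +x, so E = (45.0, 0). SP runs at 62.1° with |SP| = 26.0, so P = (12.17, 22.98). G is determined by |PG| = 29.1 and |GE| = 32.2 together: it lies at the intersection of circle(P, 29.1) and circle(E, 32.2). With |PE| = 40.08, the foot of the radical line on PE is 17.67 from P and the perpendicular offset is √(29.1² − 17.67²) = 23.12. Taking the right-of-PE solution: G = (13.38, -6.097).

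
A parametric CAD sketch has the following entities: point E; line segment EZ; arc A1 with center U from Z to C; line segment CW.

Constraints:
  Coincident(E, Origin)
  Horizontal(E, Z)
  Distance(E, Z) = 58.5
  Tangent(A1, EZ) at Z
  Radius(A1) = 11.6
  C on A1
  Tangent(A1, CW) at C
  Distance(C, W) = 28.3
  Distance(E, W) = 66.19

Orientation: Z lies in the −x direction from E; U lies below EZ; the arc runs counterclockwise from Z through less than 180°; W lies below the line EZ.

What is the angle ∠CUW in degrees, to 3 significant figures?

67.7°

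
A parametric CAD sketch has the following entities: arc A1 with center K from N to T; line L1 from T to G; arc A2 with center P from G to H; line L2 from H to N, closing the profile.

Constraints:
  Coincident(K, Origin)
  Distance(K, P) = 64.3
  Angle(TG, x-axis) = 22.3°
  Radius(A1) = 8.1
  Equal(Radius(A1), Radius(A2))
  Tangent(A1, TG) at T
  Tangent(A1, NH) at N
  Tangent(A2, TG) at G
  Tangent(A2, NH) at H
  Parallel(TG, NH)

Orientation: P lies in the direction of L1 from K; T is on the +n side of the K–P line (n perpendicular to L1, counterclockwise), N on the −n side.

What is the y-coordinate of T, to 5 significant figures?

7.4942

The slot axis is L1's direction at 22.3°, so u = (cos 22.3°, sin 22.3°) = (0.92521, 0.37946) and n = (−sin 22.3°, cos 22.3°) = (-0.37946, 0.92521). K is at the origin and P lies 64.3 along u from K, so P = 64.3·u = (59.491, 24.399). Tangency of A1 to both parallel lines with radius 8.1 puts T and N at K ± 8.1·n: T = (-3.0736, 7.4942), N = (3.0736, -7.4942). So T.y = 7.4942.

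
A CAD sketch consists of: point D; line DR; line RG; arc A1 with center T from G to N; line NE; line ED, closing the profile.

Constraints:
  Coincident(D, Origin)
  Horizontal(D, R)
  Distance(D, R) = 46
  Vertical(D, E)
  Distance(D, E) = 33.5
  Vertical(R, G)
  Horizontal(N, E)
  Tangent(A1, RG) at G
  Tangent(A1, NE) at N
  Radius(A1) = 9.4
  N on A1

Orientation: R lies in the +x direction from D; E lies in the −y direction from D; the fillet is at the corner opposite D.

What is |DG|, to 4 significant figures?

51.93

D is at the origin; D and R share the same y with |DR| = 46.0 and R on the +x side, so R = (46.00, 0.000). DE is vertical with |DE| = 33.5 and E on the −y side, so E = (0.000, -33.50). The virtual corner opposite D is at (46.00, -33.50). The tangent condition forces TG to be normal to RG and tangency of A1 to NE means the radius TN is perpendicular to NE, with radius 9.4, so the center T sits 9.4 in from both sides at T = (36.60, -24.10). That places the tangent points at G = (46.00, -24.10) on RG and N = (36.60, -33.50) on NE. Then |DG| = |G − D| = 51.93.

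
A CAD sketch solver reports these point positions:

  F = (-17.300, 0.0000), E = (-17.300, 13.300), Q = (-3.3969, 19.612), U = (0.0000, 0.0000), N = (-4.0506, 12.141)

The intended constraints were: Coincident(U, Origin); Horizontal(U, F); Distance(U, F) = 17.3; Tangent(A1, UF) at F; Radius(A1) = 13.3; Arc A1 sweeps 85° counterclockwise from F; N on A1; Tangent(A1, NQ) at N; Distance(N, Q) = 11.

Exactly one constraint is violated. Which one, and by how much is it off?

Distance(N, Q) = 11 — off by 3.50.

U = (0.00, 0.00) ✓; U.y = 0.00, F.y = 0.00 ✓; |UF| = 17.30 ✓; ∠(EF, FU) = 90.00° ✓; |EF| = 13.30 ✓; bearing(E→N) − bearing(E→F) = 85.00° ✓; |EN| = 13.30 ✓; ∠(EN, NQ) = 90.00° ✓; |NQ| = 7.500 ✗.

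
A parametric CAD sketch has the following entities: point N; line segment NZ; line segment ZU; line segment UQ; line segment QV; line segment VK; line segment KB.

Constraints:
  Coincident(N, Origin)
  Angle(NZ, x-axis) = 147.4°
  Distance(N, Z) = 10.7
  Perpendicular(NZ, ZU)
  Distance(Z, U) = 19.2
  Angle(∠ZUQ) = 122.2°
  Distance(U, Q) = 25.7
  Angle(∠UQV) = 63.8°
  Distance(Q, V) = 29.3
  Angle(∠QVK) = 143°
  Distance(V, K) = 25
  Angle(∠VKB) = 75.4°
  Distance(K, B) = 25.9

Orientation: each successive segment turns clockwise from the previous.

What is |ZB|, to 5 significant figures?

6.2430

N is at the origin; NZ runs at 147.4° with length 10.7, so Z = (-9.0142, 5.7648). NZ ⟂ ZU, so ZU runs at 57.400°; with |ZU| = 19.2, U = (1.3302, 21.940). ∠ZUQ = 122.2° gives UQ at -0.40000° from the x-axis; with |UQ| = 25.7, Q = (27.030, 21.761). ∠UQV = 63.8° gives QV at -116.60° from the x-axis; with |QV| = 29.3, V = (13.910, -4.4382). ∠QVK = 143.0° gives VK at -153.60° from the x-axis; with |VK| = 25.0, K = (-8.4826, -15.554). ∠VKB = 75.4° gives KB at 101.80° from the x-axis; with |KB| = 25.9, B = (-13.779, 9.7986). Then |ZB| = |B − Z| = 6.2430.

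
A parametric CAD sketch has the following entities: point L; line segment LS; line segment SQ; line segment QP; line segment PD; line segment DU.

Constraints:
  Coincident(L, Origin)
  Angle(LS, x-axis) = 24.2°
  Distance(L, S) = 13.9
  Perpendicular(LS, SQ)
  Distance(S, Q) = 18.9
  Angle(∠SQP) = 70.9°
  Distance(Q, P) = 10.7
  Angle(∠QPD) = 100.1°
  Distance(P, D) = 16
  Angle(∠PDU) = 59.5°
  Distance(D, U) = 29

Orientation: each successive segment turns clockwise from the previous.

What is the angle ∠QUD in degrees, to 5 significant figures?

42.825°

∠QPD = 100.1° gives PD at 105.20° from the x-axis; with |PD| = 16.0, D = (5.5733, 2.9480). ∠PDU = 59.5° gives DU at -15.300° from the x-axis; with |DU| = 29.0, U = (33.546, -4.7044). Then cos ∠QUD = UQ·UD / (|UQ||UD|), giving 42.825°.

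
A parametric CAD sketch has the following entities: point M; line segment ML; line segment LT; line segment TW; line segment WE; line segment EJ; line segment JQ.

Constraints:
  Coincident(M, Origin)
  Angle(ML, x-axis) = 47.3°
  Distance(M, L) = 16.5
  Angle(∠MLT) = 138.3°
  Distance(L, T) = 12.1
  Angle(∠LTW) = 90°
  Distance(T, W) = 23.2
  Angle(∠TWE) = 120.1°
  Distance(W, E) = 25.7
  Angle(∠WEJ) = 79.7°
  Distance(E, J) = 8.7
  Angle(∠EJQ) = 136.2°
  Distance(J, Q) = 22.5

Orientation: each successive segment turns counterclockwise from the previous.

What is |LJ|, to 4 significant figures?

30.82

M is at the origin; ML runs at 47.3° with length 16.5, so L = (11.19, 12.13). ∠MLT = 138.3° gives LT at 89.00° from the x-axis; with |LT| = 12.1, T = (11.40, 24.22). ∠LTW = 90.0° gives TW at 179.0° from the x-axis; with |TW| = 23.2, W = (-11.80, 24.63). ∠TWE = 120.1° gives WE at -121.1° from the x-axis; with |WE| = 25.7, E = (-25.07, 2.623). ∠WEJ = 79.7° gives EJ at -20.80° from the x-axis; with |EJ| = 8.7, J = (-16.94, -0.4664). Then |LJ| = |J − L| = 30.82.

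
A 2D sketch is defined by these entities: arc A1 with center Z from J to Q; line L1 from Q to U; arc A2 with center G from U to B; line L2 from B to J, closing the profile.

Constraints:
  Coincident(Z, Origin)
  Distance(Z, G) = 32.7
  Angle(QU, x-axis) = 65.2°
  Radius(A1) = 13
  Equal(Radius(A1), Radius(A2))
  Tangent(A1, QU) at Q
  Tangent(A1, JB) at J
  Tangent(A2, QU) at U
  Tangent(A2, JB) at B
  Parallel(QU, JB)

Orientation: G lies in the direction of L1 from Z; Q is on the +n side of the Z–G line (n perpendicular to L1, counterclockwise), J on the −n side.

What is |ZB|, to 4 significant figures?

35.19

Tangency of A1 to both parallel lines with radius 13.0 puts Q and J at Z ± 13.0·n: Q = (-11.80, 5.453), J = (11.80, -5.453). Equal radii place U and B the same way about G: U = G + 13.0·n = (1.915, 35.14), B = G − 13.0·n = (25.52, 24.23). Then |ZB| = |B − Z| = 35.19.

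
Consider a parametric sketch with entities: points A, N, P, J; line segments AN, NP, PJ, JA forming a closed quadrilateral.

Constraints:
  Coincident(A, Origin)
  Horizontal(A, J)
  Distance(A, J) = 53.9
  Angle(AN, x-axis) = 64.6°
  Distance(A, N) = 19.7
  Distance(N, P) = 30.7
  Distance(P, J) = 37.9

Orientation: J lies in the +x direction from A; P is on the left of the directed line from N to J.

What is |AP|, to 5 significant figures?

48.176

Checks: |NP| = 30.70 ✓; |PJ| = 37.90 ✓.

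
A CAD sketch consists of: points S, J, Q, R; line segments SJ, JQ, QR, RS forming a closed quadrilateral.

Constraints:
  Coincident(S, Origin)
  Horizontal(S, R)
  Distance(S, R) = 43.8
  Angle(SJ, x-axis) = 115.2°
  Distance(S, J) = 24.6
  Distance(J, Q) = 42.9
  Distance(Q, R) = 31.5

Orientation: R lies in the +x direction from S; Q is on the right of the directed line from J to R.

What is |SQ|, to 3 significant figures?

19.3

Checks: |JQ| = 42.90 ✓; |QR| = 31.50 ✓.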